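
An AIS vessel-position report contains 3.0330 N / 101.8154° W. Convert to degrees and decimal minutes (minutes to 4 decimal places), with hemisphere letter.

3° 1.9800′ N, 101° 48.9240′ W

Latitude: 3° + 0.033000 × 60 = 3° 1.980000′
λ: fractional part 0.815400 → 48.924000 minutes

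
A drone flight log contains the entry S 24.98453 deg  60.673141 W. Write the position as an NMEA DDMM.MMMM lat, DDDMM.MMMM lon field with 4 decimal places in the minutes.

Latitude: 24° + 0.984530 × 60 = 24° 59.071800′
Lon: 60° + 0.673141 × 60 = 60° 40.388460′

2459.0718,S / 06040.3885,W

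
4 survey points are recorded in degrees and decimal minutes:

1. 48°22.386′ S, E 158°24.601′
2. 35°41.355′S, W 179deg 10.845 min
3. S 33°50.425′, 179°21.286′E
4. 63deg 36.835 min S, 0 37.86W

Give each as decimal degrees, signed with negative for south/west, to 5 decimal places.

1. -48.37310, 158.41002
2. -35.68925, -179.18075
3. -33.84042, 179.35477
4. -63.61392, -0.63100

Point 1:
  Latitude: 48 + 22.386/60 = 48.373100
  S ⇒ negate
  Longitude: 24.601′ = 0.410017°; total 158.410017
  E ⇒ keep positive
Point 2:
  φ: 41.355′ = 0.689250°; total 35.689250
  hemisphere S, so the sign is −
  Lon: 179 + 10.845/60 = 179.180750
  W → negative
Point 3:
  Lat: 50.425′ = 0.840417°; total 33.840417
  hemisphere S, so the sign is −
  λ: 179 + 21.286/60 = 179.354767
  E → positive
Point 4:
  Lat: 63 + 36.835/60 = 63.613917
  S ⇒ negate
  λ: 37.86′ = 0.631000°; total 0.631000
  W → negative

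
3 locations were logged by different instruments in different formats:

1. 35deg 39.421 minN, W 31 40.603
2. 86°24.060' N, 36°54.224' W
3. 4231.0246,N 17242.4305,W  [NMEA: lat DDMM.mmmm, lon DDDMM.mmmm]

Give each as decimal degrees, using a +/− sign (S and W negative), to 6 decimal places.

1. 35.657017, -31.676717
2. 86.401000, -36.903733
3. 42.517077, -172.707175

Point 1:
  Latitude: 39.421′ = 0.657017°; total 35.6570167
  N → positive
  λ: 40.603′ = 0.676717°; total 31.6767167
  hemisphere W, so the sign is −
Point 2:
  Lat: 86 + 24.06/60 = 86.4010000
  N → positive
  Longitude: 36 + 54.224/60 = 36.9037333
  W → negative
Point 3:
  Lat: degrees = first 2 digits = 42, minutes = 31.0246; 42 + 31.0246/60 = 42.5170767
  N ⇒ keep positive
  Longitude: degrees = first 3 digits = 172, minutes = 42.4305; 172 + 42.4305/60 = 172.7071750
  W → negative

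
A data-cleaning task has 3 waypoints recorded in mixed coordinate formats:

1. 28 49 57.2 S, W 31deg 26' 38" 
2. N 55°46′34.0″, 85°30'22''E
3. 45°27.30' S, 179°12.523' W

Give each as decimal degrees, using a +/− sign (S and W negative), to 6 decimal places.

Point 1:
  Lat: 49′ + 57.2″ = 49.95333′; 28 + 49.95333/60 = 28.8325556
  hemisphere S, so the sign is −
  Lon: 31° + 26/60 + 38/3600 = 31 + 0.433333 + 0.010556 = 31.4438889
  W → negative
Point 2:
  φ: 55 + 46/60 + 34/3600 = 55.7761111
  N → positive
  Longitude: 85° + 30/60 + 22/3600 = 85 + 0.500000 + 0.006111 = 85.5061111
  E ⇒ keep positive
Point 3:
  φ: 45 + 27.3/60 = 45.4550000
  S → negative
  Longitude: 179 + 12.523/60 = 179.2087167
  W ⇒ negate

1. -28.832556, -31.443889
2. 55.776111, 85.506111
3. -45.455000, -179.208717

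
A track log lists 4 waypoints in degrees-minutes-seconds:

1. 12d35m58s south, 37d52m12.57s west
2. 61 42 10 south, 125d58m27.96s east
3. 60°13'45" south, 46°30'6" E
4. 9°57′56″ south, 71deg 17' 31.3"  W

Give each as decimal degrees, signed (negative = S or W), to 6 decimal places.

Point 1:
  Lat: 35′ + 58″ = 35.96667′; 12 + 35.96667/60 = 12.5994444
  S → negative
  Longitude: 37 + 52/60 + 12.57/3600 = 37.8701583
  W → negative
Point 2:
  Lat: 42′ + 10″ = 42.16667′; 61 + 42.16667/60 = 61.7027778
  S → negative
  Longitude: 125° + 58/60 + 27.96/3600 = 125 + 0.966667 + 0.007767 = 125.9744333
  E ⇒ keep positive
Point 3:
  φ: 60° + 13/60 + 45/3600 = 60 + 0.216667 + 0.012500 = 60.2291667
  S → negative
  Lon: 46° + 30/60 + 6/3600 = 46 + 0.500000 + 0.001667 = 46.5016667
  E ⇒ keep positive
Point 4:
  Lat: 57′ + 56″ = 57.93333′; 9 + 57.93333/60 = 9.9655556
  S ⇒ negate
  λ: 17′ + 31.3″ = 17.52167′; 71 + 17.52167/60 = 71.2920278
  W ⇒ negate

1. -12.599444, -37.870158
2. -61.702778, 125.974433
3. -60.229167, 46.501667
4. -9.965556, -71.292028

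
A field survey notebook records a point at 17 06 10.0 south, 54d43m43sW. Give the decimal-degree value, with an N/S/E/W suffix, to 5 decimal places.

17.10278° S, 54.72861° W

Lat: 17° + 6/60 + 10/3600 = 17 + 0.100000 + 0.002778 = 17.102778
Longitude: 54 + 43/60 + 43/3600 = 54.728611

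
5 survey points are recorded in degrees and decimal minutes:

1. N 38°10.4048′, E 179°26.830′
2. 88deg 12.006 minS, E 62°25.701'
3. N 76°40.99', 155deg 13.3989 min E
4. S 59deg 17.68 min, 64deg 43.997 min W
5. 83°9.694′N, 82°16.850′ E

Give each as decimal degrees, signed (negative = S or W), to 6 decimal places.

1. 38.173413, 179.447167
2. -88.200100, 62.428350
3. 76.683167, 155.223315
4. -59.294667, -64.733283
5. 83.161567, 82.280833

Point 1:
  φ: 10.4048′ = 0.173413°; total 38.1734133
  N → positive
  λ: 179 + 26.83/60 = 179.4471667
  E → positive
Point 2:
  φ: 88 + 12.006/60 = 88.2001000
  hemisphere S, so the sign is −
  Longitude: 62 + 25.701/60 = 62.4283500
  E → positive
Point 3:
  Lat: 40.99′ = 0.683167°; total 76.6831667
  N ⇒ keep positive
  Lon: 13.3989′ = 0.223315°; total 155.2233150
  E ⇒ keep positive
Point 4:
  Lat: 17.68′ = 0.294667°; total 59.2946667
  S ⇒ negate
  Longitude: 64 + 43.997/60 = 64.7332833
  hemisphere W, so the sign is −
Point 5:
  φ: 9.694′ = 0.161567°; total 83.1615667
  N ⇒ keep positive
  λ: 16.85′ = 0.280833°; total 82.2808333
  E → positive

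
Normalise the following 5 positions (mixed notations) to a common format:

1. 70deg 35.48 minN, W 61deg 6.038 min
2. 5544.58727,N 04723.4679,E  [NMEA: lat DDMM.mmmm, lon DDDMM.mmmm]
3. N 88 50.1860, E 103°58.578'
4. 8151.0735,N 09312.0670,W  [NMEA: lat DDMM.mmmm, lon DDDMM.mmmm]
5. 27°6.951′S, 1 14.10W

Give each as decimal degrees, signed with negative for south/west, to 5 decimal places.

1. 70.59133, -61.10063
2. 55.74312, 47.39113
3. 88.83643, 103.97630
4. 81.85123, -93.20112
5. -27.11585, -1.23500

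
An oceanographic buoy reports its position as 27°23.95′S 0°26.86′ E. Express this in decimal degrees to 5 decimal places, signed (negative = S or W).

-27.39917, 0.44767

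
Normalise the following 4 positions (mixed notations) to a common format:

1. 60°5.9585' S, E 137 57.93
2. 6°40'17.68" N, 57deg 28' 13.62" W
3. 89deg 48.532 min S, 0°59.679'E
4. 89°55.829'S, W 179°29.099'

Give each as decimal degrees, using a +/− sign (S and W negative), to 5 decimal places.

1. -60.09931, 137.96550
2. 6.67158, -57.47045
3. -89.80887, 0.99465
4. -89.93048, -179.48498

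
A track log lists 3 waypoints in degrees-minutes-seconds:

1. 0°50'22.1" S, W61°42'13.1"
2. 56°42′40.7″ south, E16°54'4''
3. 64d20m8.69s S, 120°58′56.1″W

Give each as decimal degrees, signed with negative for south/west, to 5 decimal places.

Point 1:
  Latitude: 0° + 50/60 + 22.1/3600 = 0 + 0.833333 + 0.006139 = 0.839472
  S ⇒ negate
  Lon: 61° + 42/60 + 13.1/3600 = 61 + 0.700000 + 0.003639 = 61.703639
  W → negative
Point 2:
  φ: 56 + 42/60 + 40.7/3600 = 56.711306
  hemisphere S, so the sign is −
  Lon: 54′ + 4″ = 54.06667′; 16 + 54.06667/60 = 16.901111
  E ⇒ keep positive
Point 3:
  φ: 20′ + 8.69″ = 20.14483′; 64 + 20.14483/60 = 64.335747
  S ⇒ negate
  Lon: 58′ + 56.1″ = 58.93500′; 120 + 58.93500/60 = 120.982250
  hemisphere W, so the sign is −

1. -0.83947, -61.70364
2. -56.71131, 16.90111
3. -64.33575, -120.98225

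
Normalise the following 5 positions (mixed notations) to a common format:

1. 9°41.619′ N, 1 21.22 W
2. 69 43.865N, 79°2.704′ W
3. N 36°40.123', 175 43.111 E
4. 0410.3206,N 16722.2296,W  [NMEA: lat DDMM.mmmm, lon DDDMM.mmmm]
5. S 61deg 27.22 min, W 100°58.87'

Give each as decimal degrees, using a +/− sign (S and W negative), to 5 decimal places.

1. 9.69365, -1.35367
2. 69.73108, -79.04507
3. 36.66872, 175.71852
4. 4.17201, -167.37049
5. -61.45367, -100.98117

Point 1:
  φ: 41.619′ = 0.693650°; total 9.693650
  N → positive
  Longitude: 1 + 21.22/60 = 1.353667
  W → negative
Point 2:
  Latitude: 43.865′ = 0.731083°; total 69.731083
  N ⇒ keep positive
  λ: 79 + 2.704/60 = 79.045067
  W → negative
Point 3:
  Lat: 36 + 40.123/60 = 36.668717
  N → positive
  Longitude: 175 + 43.111/60 = 175.718517
  E → positive
Point 4:
  φ: degrees = first 2 digits = 4, minutes = 10.3206; 4 + 10.3206/60 = 4.172010
  N → positive
  Longitude: degrees = first 3 digits = 167, minutes = 22.2296; 167 + 22.2296/60 = 167.370493
  W → negative
Point 5:
  φ: 27.22′ = 0.453667°; total 61.453667
  S → negative
  Longitude: 58.87′ = 0.981167°; total 100.981167
  W → negative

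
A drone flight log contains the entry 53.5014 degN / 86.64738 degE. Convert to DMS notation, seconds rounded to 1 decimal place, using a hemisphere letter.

53°30′5.0″ N, 86°38′50.6″ E

φ: 0.501400 × 60 = 30.08400′ → 30′, remainder × 60 = 5.040″
Longitude: 0.647380° → 38.84280′; 0.84280 × 60 = 50.568″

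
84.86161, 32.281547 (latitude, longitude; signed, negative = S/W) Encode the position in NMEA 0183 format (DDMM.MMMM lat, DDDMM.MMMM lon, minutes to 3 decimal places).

8451.697,N / 03216.893,E

φ: 84° + 0.861610 × 60 = 84° 51.69660′
λ: minutes = (32.281547 − 32) × 60 = 16.89282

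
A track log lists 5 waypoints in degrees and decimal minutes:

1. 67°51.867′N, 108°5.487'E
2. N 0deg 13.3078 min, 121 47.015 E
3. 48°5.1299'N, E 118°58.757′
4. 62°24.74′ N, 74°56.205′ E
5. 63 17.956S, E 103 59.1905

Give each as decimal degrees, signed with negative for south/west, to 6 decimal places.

1. 67.864450, 108.091450
2. 0.221797, 121.783583
3. 48.085498, 118.979283
4. 62.412333, 74.936750
5. -63.299267, 103.986508

Point 1:
  Latitude: 67 + 51.867/60 = 67.8644500
  N → positive
  λ: 5.487′ = 0.091450°; total 108.0914500
  E → positive
Point 2:
  Latitude: 0 + 13.3078/60 = 0.2217967
  N → positive
  λ: 121 + 47.015/60 = 121.7835833
  E → positive
Point 3:
  Latitude: 48 + 5.1299/60 = 48.0854983
  N → positive
  λ: 58.757′ = 0.979283°; total 118.9792833
  E → positive
Point 4:
  Latitude: 24.74′ = 0.412333°; total 62.4123333
  N → positive
  Longitude: 56.205′ = 0.936750°; total 74.9367500
  E → positive
Point 5:
  Lat: 17.956′ = 0.299267°; total 63.2992667
  S → negative
  Longitude: 103 + 59.1905/60 = 103.9865083
  E ⇒ keep positive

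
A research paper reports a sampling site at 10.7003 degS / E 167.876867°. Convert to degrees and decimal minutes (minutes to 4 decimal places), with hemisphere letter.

10° 42.0180′ S, 167° 52.6120′ E

Latitude: fractional part 0.700300 → 42.018000 minutes
Longitude: 167° + 0.876867 × 60 = 167° 52.612020′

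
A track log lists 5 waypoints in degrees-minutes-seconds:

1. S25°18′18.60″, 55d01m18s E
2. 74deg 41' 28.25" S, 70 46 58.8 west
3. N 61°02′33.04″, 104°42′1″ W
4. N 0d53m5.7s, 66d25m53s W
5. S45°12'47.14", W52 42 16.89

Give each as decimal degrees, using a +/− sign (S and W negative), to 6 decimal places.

1. -25.305167, 55.021667
2. -74.691181, -70.783000
3. 61.042511, -104.700278
4. 0.884917, -66.431389
5. -45.213094, -52.704692

Point 1:
  Latitude: 25 + 18/60 + 18.6/3600 = 25.3051667
  S → negative
  Longitude: 55 + 1/60 + 18/3600 = 55.0216667
  E ⇒ keep positive
Point 2:
  Lat: 74 + 41/60 + 28.25/3600 = 74.6911806
  S → negative
  λ: 70° + 46/60 + 58.8/3600 = 70 + 0.766667 + 0.016333 = 70.7830000
  W → negative
Point 3:
  φ: 61 + 2/60 + 33.04/3600 = 61.0425111
  N → positive
  Longitude: 104° + 42/60 + 1/3600 = 104 + 0.700000 + 0.000278 = 104.7002778
  hemisphere W, so the sign is −
Point 4:
  Lat: 0 + 53/60 + 5.7/3600 = 0.8849167
  N ⇒ keep positive
  Longitude: 66° + 25/60 + 53/3600 = 66 + 0.416667 + 0.014722 = 66.4313889
  W ⇒ negate
Point 5:
  Latitude: 12′ + 47.14″ = 12.78567′; 45 + 12.78567/60 = 45.2130944
  S → negative
  λ: 42′ + 16.89″ = 42.28150′; 52 + 42.28150/60 = 52.7046917
  W → negative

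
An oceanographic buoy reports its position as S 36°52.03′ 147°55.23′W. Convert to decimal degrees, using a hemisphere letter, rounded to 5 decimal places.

36.86717° S, 147.92050° W

φ: 52.03′ = 0.867167°; total 36.867167
Longitude: 147 + 55.23/60 = 147.920500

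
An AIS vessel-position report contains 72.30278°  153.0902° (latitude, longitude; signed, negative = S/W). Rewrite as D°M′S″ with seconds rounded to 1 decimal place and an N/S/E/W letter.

Latitude: whole degrees 72; 18.16680′ → 18′ and 10.008″
Longitude: whole degrees 153; 5.41200′ → 5′ and 24.720″

72°18′10.0″ N, 153°05′24.7″ E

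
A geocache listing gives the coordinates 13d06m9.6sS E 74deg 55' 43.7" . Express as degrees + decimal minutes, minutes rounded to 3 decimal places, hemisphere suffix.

Latitude: seconds/60 = 0.16000; minutes = 6 + 0.16000 = 6.16000
λ: 55 + 43.7/60 = 55.72833′

13° 6.160′ S, 74° 55.728′ E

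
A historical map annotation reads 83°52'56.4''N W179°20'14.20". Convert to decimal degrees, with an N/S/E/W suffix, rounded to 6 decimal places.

83.882333° N, 179.337278° W

φ: 83 + 52/60 + 56.4/3600 = 83.8823333
Longitude: 179 + 20/60 + 14.2/3600 = 179.3372778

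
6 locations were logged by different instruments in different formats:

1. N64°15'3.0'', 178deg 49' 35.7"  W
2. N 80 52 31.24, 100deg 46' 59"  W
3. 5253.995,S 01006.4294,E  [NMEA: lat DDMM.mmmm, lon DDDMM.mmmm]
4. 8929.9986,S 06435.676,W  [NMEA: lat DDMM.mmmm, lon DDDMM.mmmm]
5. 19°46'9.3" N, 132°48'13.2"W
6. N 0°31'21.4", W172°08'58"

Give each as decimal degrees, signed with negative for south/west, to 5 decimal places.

1. 64.25083, -178.82658
2. 80.87534, -100.78306
3. -52.89992, 10.10716
4. -89.49998, -64.59460
5. 19.76925, -132.80367
6. 0.52261, -172.14944

Point 1:
  Latitude: 64 + 15/60 + 3/3600 = 64.250833
  N → positive
  Longitude: 178 + 49/60 + 35.7/3600 = 178.826583
  W → negative
Point 2:
  φ: 52′ + 31.24″ = 52.52067′; 80 + 52.52067/60 = 80.875344
  N → positive
  Longitude: 100° + 46/60 + 59/3600 = 100 + 0.766667 + 0.016389 = 100.783056
  W → negative
Point 3:
  Latitude: split at 2 digits → 52° and 53.995′; 52 + 53.995/60 = 52.899917
  S → negative
  Longitude: degrees = first 3 digits = 10, minutes = 6.4294; 10 + 6.4294/60 = 10.107157
  E ⇒ keep positive
Point 4:
  Latitude: split at 2 digits → 89° and 29.9986′; 89 + 29.9986/60 = 89.499977
  S ⇒ negate
  λ: degrees = first 3 digits = 64, minutes = 35.676; 64 + 35.676/60 = 64.594600
  hemisphere W, so the sign is −
Point 5:
  φ: 46′ + 9.3″ = 46.15500′; 19 + 46.15500/60 = 19.769250
  N → positive
  Lon: 132 + 48/60 + 13.2/3600 = 132.803667
  hemisphere W, so the sign is −
Point 6:
  Latitude: 0 + 31/60 + 21.4/3600 = 0.522611
  N → positive
  Lon: 8′ + 58″ = 8.96667′; 172 + 8.96667/60 = 172.149444
  hemisphere W, so the sign is −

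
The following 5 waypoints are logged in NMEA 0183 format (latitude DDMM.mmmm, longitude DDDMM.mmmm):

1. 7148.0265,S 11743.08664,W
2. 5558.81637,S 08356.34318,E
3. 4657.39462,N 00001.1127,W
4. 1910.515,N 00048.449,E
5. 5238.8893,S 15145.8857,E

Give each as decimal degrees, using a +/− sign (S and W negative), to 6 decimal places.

1. -71.800442, -117.718111
2. -55.980273, 83.939053
3. 46.956577, -0.018545
4. 19.175250, 0.807483
5. -52.648155, 151.764762

Point 1:
  Lat: split at 2 digits → 71° and 48.0265′; 71 + 48.0265/60 = 71.8004417
  S ⇒ negate
  λ: split at 3 digits → 117° and 43.08664′; 117 + 43.08664/60 = 117.7181107
  W ⇒ negate
Point 2:
  Latitude: split at 2 digits → 55° and 58.81637′; 55 + 58.81637/60 = 55.9802728
  hemisphere S, so the sign is −
  Lon: split at 3 digits → 083° and 56.34318′; 83 + 56.34318/60 = 83.9390530
  E → positive
Point 3:
  Latitude: split at 2 digits → 46° and 57.39462′; 46 + 57.39462/60 = 46.9565770
  N ⇒ keep positive
  Longitude: degrees = first 3 digits = 0, minutes = 1.1127; 0 + 1.1127/60 = 0.0185450
  W ⇒ negate
Point 4:
  Lat: degrees = first 2 digits = 19, minutes = 10.515; 19 + 10.515/60 = 19.1752500
  N → positive
  Longitude: split at 3 digits → 000° and 48.449′; 0 + 48.449/60 = 0.8074833
  E ⇒ keep positive
Point 5:
  φ: degrees = first 2 digits = 52, minutes = 38.8893; 52 + 38.8893/60 = 52.6481550
  S → negative
  Lon: degrees = first 3 digits = 151, minutes = 45.8857; 151 + 45.8857/60 = 151.7647617
  E ⇒ keep positive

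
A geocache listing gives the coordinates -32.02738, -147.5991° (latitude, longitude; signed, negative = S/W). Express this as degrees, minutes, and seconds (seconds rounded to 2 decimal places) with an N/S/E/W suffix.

32°01′38.57″ S, 147°35′56.76″ W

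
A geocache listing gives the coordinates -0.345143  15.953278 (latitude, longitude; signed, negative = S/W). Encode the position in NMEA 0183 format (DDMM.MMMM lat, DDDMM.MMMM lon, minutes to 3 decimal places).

Latitude is negative → S; |value| = 0.345143
φ: 0° + 0.345143 × 60 = 0° 20.70858′
Longitude: minutes = (15.953278 − 15) × 60 = 57.19668

0020.709,S / 01557.197,E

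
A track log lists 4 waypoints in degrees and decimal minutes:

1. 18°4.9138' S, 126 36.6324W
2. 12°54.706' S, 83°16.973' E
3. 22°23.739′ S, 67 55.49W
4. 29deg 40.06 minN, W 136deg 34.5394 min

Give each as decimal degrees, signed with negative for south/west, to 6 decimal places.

Point 1:
  Lat: 18 + 4.9138/60 = 18.0818967
  S ⇒ negate
  λ: 126 + 36.6324/60 = 126.6105400
  hemisphere W, so the sign is −
Point 2:
  Latitude: 54.706′ = 0.911767°; total 12.9117667
  S → negative
  λ: 16.973′ = 0.282883°; total 83.2828833
  E → positive
Point 3:
  φ: 23.739′ = 0.395650°; total 22.3956500
  hemisphere S, so the sign is −
  λ: 67 + 55.49/60 = 67.9248333
  W → negative
Point 4:
  φ: 29 + 40.06/60 = 29.6676667
  N ⇒ keep positive
  Longitude: 136 + 34.5394/60 = 136.5756567
  W → negative

1. -18.081897, -126.610540
2. -12.911767, 83.282883
3. -22.395650, -67.924833
4. 29.667667, -136.575657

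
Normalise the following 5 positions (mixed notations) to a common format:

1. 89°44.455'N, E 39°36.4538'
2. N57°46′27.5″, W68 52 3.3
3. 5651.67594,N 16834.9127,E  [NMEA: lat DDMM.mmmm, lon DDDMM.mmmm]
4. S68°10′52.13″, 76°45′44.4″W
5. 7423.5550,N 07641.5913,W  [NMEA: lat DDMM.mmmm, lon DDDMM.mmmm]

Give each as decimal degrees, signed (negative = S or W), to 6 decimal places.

1. 89.740917, 39.607563
2. 57.774306, -68.867583
3. 56.861266, 168.581878
4. -68.181147, -76.762333
5. 74.392583, -76.693188

Point 1:
  Latitude: 89 + 44.455/60 = 89.7409167
  N ⇒ keep positive
  λ: 36.4538′ = 0.607563°; total 39.6075633
  E → positive
Point 2:
  φ: 57 + 46/60 + 27.5/3600 = 57.7743056
  N → positive
  λ: 68° + 52/60 + 3.3/3600 = 68 + 0.866667 + 0.000917 = 68.8675833
  W ⇒ negate
Point 3:
  Lat: split at 2 digits → 56° and 51.67594′; 56 + 51.67594/60 = 56.8612657
  N → positive
  Lon: degrees = first 3 digits = 168, minutes = 34.9127; 168 + 34.9127/60 = 168.5818783
  E ⇒ keep positive
Point 4:
  Latitude: 10′ + 52.13″ = 10.86883′; 68 + 10.86883/60 = 68.1811472
  hemisphere S, so the sign is −
  Longitude: 76° + 45/60 + 44.4/3600 = 76 + 0.750000 + 0.012333 = 76.7623333
  W → negative
Point 5:
  Latitude: split at 2 digits → 74° and 23.555′; 74 + 23.555/60 = 74.3925833
  N → positive
  λ: degrees = first 3 digits = 76, minutes = 41.5913; 76 + 41.5913/60 = 76.6931883
  hemisphere W, so the sign is −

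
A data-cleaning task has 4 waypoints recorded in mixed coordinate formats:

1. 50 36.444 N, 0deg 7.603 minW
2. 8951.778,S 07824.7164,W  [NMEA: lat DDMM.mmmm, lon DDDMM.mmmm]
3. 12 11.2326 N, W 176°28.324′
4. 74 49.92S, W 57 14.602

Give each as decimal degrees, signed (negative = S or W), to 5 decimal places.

Point 1:
  Latitude: 36.444′ = 0.607400°; total 50.607400
  N → positive
  Lon: 0 + 7.603/60 = 0.126717
  hemisphere W, so the sign is −
Point 2:
  Latitude: degrees = first 2 digits = 89, minutes = 51.778; 89 + 51.778/60 = 89.862967
  S → negative
  Lon: split at 3 digits → 078° and 24.7164′; 78 + 24.7164/60 = 78.411940
  hemisphere W, so the sign is −
Point 3:
  φ: 11.2326′ = 0.187210°; total 12.187210
  N ⇒ keep positive
  λ: 176 + 28.324/60 = 176.472067
  W ⇒ negate
Point 4:
  Lat: 49.92′ = 0.832000°; total 74.832000
  S → negative
  Longitude: 14.602′ = 0.243367°; total 57.243367
  W → negative

1. 50.60740, -0.12672
2. -89.86297, -78.41194
3. 12.18721, -176.47207
4. -74.83200, -57.24337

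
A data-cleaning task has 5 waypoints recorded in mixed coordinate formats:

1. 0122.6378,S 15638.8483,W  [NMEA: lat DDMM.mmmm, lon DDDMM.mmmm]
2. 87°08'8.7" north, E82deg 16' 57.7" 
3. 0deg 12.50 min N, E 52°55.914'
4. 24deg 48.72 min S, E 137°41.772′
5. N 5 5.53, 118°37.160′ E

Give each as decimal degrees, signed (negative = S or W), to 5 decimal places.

1. -1.37730, -156.64747
2. 87.13575, 82.28269
3. 0.20833, 52.93190
4. -24.81200, 137.69620
5. 5.09217, 118.61933

Point 1:
  φ: degrees = first 2 digits = 1, minutes = 22.6378; 1 + 22.6378/60 = 1.377297
  S → negative
  λ: split at 3 digits → 156° and 38.8483′; 156 + 38.8483/60 = 156.647472
  W → negative
Point 2:
  φ: 87° + 8/60 + 8.7/3600 = 87 + 0.133333 + 0.002417 = 87.135750
  N ⇒ keep positive
  Longitude: 82 + 16/60 + 57.7/3600 = 82.282694
  E ⇒ keep positive
Point 3:
  φ: 0 + 12.5/60 = 0.208333
  N → positive
  Longitude: 52 + 55.914/60 = 52.931900
  E → positive
Point 4:
  φ: 48.72′ = 0.812000°; total 24.812000
  S → negative
  Lon: 137 + 41.772/60 = 137.696200
  E ⇒ keep positive
Point 5:
  Latitude: 5.53′ = 0.092167°; total 5.092167
  N → positive
  λ: 118 + 37.16/60 = 118.619333
  E ⇒ keep positive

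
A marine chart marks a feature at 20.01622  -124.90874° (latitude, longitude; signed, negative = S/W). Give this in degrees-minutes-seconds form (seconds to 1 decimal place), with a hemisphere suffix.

20°00′58.4″ N, 124°54′31.5″ W

Lat: 0.016220° → 0.97320′; 0.97320 × 60 = 58.392″
Longitude is negative → W; |value| = 124.908740
Lon: whole degrees 124; 54.52440′ → 54′ and 31.464″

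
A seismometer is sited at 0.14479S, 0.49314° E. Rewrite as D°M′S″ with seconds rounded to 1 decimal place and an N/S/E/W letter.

0°08′41.2″ S, 0°29′35.3″ E

Lat: whole degrees 0; 8.68740′ → 8′ and 41.244″
Lon: whole degrees 0; 29.58840′ → 29′ and 35.304″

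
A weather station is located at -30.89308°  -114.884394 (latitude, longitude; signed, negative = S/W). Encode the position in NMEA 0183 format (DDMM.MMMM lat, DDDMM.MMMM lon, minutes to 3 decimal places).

Latitude is negative → S; |value| = 30.893080
φ: 30° + 0.893080 × 60 = 30° 53.58480′
Longitude is negative → W; |value| = 114.884394
Lon: minutes = (114.884394 − 114) × 60 = 53.06364

3053.585,S / 11453.064,W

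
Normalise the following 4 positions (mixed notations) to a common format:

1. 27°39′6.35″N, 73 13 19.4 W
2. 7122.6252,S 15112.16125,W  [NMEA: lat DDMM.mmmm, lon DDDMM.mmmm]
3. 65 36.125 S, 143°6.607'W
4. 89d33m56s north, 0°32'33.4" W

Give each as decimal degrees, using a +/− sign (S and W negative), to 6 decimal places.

1. 27.651764, -73.222056
2. -71.377087, -151.202688
3. -65.602083, -143.110117
4. 89.565556, -0.542611

Point 1:
  φ: 27 + 39/60 + 6.35/3600 = 27.6517639
  N ⇒ keep positive
  Longitude: 73 + 13/60 + 19.4/3600 = 73.2220556
  hemisphere W, so the sign is −
Point 2:
  Lat: split at 2 digits → 71° and 22.6252′; 71 + 22.6252/60 = 71.3770867
  S → negative
  Longitude: degrees = first 3 digits = 151, minutes = 12.16125; 151 + 12.16125/60 = 151.2026875
  W ⇒ negate
Point 3:
  Latitude: 65 + 36.125/60 = 65.6020833
  hemisphere S, so the sign is −
  λ: 143 + 6.607/60 = 143.1101167
  W ⇒ negate
Point 4:
  Latitude: 89° + 33/60 + 56/3600 = 89 + 0.550000 + 0.015556 = 89.5655556
  N ⇒ keep positive
  Longitude: 0 + 32/60 + 33.4/3600 = 0.5426111
  W ⇒ negate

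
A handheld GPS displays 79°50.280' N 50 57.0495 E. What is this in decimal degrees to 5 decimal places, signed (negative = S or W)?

79.83800, 50.95083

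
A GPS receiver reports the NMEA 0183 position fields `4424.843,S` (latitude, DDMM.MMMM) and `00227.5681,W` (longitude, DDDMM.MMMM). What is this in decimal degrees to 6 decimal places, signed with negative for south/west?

-44.414050, -2.459468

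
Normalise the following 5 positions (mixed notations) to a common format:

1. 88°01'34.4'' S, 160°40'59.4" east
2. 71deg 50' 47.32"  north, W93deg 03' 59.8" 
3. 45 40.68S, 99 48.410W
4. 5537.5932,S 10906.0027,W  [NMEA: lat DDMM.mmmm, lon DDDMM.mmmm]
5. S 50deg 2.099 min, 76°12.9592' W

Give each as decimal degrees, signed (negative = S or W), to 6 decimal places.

Point 1:
  φ: 88° + 1/60 + 34.4/3600 = 88 + 0.016667 + 0.009556 = 88.0262222
  hemisphere S, so the sign is −
  Longitude: 160 + 40/60 + 59.4/3600 = 160.6831667
  E → positive
Point 2:
  Latitude: 71° + 50/60 + 47.32/3600 = 71 + 0.833333 + 0.013144 = 71.8464778
  N ⇒ keep positive
  Longitude: 93 + 3/60 + 59.8/3600 = 93.0666111
  W → negative
Point 3:
  Lat: 45 + 40.68/60 = 45.6780000
  S → negative
  λ: 99 + 48.41/60 = 99.8068333
  W → negative
Point 4:
  φ: degrees = first 2 digits = 55, minutes = 37.5932; 55 + 37.5932/60 = 55.6265533
  S ⇒ negate
  Lon: degrees = first 3 digits = 109, minutes = 6.0027; 109 + 6.0027/60 = 109.1000450
  hemisphere W, so the sign is −
Point 5:
  Lat: 2.099′ = 0.034983°; total 50.0349833
  S → negative
  Longitude: 76 + 12.9592/60 = 76.2159867
  W → negative

1. -88.026222, 160.683167
2. 71.846478, -93.066611
3. -45.678000, -99.806833
4. -55.626553, -109.100045
5. -50.034983, -76.215987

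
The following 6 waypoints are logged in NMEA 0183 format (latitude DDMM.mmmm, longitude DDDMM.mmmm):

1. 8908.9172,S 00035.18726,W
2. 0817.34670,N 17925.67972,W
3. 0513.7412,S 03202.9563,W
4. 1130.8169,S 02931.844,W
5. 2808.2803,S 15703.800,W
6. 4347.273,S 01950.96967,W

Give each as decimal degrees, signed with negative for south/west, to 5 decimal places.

Point 1:
  Latitude: degrees = first 2 digits = 89, minutes = 8.9172; 89 + 8.9172/60 = 89.148620
  S → negative
  Longitude: degrees = first 3 digits = 0, minutes = 35.18726; 0 + 35.18726/60 = 0.586454
  W ⇒ negate
Point 2:
  φ: degrees = first 2 digits = 8, minutes = 17.3467; 8 + 17.3467/60 = 8.289112
  N ⇒ keep positive
  Lon: degrees = first 3 digits = 179, minutes = 25.67972; 179 + 25.67972/60 = 179.427995
  W ⇒ negate
Point 3:
  Latitude: split at 2 digits → 05° and 13.7412′; 5 + 13.7412/60 = 5.229020
  hemisphere S, so the sign is −
  λ: split at 3 digits → 032° and 2.9563′; 32 + 2.9563/60 = 32.049272
  hemisphere W, so the sign is −
Point 4:
  Lat: degrees = first 2 digits = 11, minutes = 30.8169; 11 + 30.8169/60 = 11.513615
  S → negative
  Longitude: split at 3 digits → 029° and 31.844′; 29 + 31.844/60 = 29.530733
  W → negative
Point 5:
  Lat: degrees = first 2 digits = 28, minutes = 8.2803; 28 + 8.2803/60 = 28.138005
  hemisphere S, so the sign is −
  λ: degrees = first 3 digits = 157, minutes = 3.8; 157 + 3.8/60 = 157.063333
  hemisphere W, so the sign is −
Point 6:
  Lat: degrees = first 2 digits = 43, minutes = 47.273; 43 + 47.273/60 = 43.787883
  S ⇒ negate
  Lon: split at 3 digits → 019° and 50.96967′; 19 + 50.96967/60 = 19.849495
  hemisphere W, so the sign is −

1. -89.14862, -0.58645
2. 8.28911, -179.42800
3. -5.22902, -32.04927
4. -11.51362, -29.53073
5. -28.13801, -157.06333
6. -43.78788, -19.84949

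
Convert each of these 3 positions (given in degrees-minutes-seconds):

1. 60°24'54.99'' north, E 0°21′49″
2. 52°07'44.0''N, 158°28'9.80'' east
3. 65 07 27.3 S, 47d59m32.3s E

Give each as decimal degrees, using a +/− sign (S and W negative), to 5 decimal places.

1. 60.41528, 0.36361
2. 52.12889, 158.46939
3. -65.12425, 47.99231

Point 1:
  Latitude: 24′ + 54.99″ = 24.91650′; 60 + 24.91650/60 = 60.415275
  N ⇒ keep positive
  Longitude: 0° + 21/60 + 49/3600 = 0 + 0.350000 + 0.013611 = 0.363611
  E → positive
Point 2:
  Latitude: 52 + 7/60 + 44/3600 = 52.128889
  N → positive
  Longitude: 158 + 28/60 + 9.8/3600 = 158.469389
  E → positive
Point 3:
  φ: 65 + 7/60 + 27.3/3600 = 65.124250
  S → negative
  λ: 59′ + 32.3″ = 59.53833′; 47 + 59.53833/60 = 47.992306
  E → positive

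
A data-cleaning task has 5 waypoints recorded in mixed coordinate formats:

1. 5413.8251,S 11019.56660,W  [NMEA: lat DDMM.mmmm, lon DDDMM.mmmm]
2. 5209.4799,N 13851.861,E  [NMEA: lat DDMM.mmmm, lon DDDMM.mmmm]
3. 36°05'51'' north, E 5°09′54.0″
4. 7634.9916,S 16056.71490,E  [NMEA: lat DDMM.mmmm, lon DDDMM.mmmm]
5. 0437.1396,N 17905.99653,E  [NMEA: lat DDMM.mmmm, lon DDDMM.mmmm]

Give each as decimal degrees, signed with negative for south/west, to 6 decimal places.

Point 1:
  Latitude: degrees = first 2 digits = 54, minutes = 13.8251; 54 + 13.8251/60 = 54.2304183
  S ⇒ negate
  λ: split at 3 digits → 110° and 19.5666′; 110 + 19.5666/60 = 110.3261100
  W → negative
Point 2:
  φ: split at 2 digits → 52° and 9.4799′; 52 + 9.4799/60 = 52.1579983
  N → positive
  λ: split at 3 digits → 138° and 51.861′; 138 + 51.861/60 = 138.8643500
  E ⇒ keep positive
Point 3:
  φ: 5′ + 51″ = 5.85000′; 36 + 5.85000/60 = 36.0975000
  N → positive
  Longitude: 5 + 9/60 + 54/3600 = 5.1650000
  E → positive
Point 4:
  φ: split at 2 digits → 76° and 34.9916′; 76 + 34.9916/60 = 76.5831933
  S → negative
  λ: degrees = first 3 digits = 160, minutes = 56.7149; 160 + 56.7149/60 = 160.9452483
  E ⇒ keep positive
Point 5:
  Lat: split at 2 digits → 04° and 37.1396′; 4 + 37.1396/60 = 4.6189933
  N ⇒ keep positive
  λ: degrees = first 3 digits = 179, minutes = 5.99653; 179 + 5.99653/60 = 179.0999422
  E ⇒ keep positive

1. -54.230418, -110.326110
2. 52.157998, 138.864350
3. 36.097500, 5.165000
4. -76.583193, 160.945248
5. 4.618993, 179.099942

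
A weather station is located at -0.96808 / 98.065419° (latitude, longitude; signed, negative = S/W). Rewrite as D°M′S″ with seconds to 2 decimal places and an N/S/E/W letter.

Latitude is negative → S; |value| = 0.968080
Latitude: whole degrees 0; 58.08480′ → 58′ and 5.0880″
Longitude: 0.065419 × 60 = 3.92514′ → 3′, remainder × 60 = 55.5084″

0°58′5.09″ S, 98°03′55.51″ E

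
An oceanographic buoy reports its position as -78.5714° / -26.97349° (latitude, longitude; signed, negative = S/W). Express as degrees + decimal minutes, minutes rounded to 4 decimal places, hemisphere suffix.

78° 34.2840′ S, 26° 58.4094′ W

Latitude is negative → S; |value| = 78.571400
Latitude: fractional part 0.571400 → 34.284000 minutes
Longitude is negative → W; |value| = 26.973490
λ: 26° + 0.973490 × 60 = 26° 58.409400′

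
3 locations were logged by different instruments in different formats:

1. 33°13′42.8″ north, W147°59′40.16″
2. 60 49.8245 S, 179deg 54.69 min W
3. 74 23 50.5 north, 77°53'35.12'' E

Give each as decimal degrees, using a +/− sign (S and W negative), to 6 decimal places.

Point 1:
  Latitude: 33° + 13/60 + 42.8/3600 = 33 + 0.216667 + 0.011889 = 33.2285556
  N → positive
  Lon: 147° + 59/60 + 40.16/3600 = 147 + 0.983333 + 0.011156 = 147.9944889
  W ⇒ negate
Point 2:
  Lat: 49.8245′ = 0.830408°; total 60.8304083
  S → negative
  λ: 54.69′ = 0.911500°; total 179.9115000
  hemisphere W, so the sign is −
Point 3:
  φ: 74 + 23/60 + 50.5/3600 = 74.3973611
  N → positive
  λ: 77° + 53/60 + 35.12/3600 = 77 + 0.883333 + 0.009756 = 77.8930889
  E → positive

1. 33.228556, -147.994489
2. -60.830408, -179.911500
3. 74.397361, 77.893089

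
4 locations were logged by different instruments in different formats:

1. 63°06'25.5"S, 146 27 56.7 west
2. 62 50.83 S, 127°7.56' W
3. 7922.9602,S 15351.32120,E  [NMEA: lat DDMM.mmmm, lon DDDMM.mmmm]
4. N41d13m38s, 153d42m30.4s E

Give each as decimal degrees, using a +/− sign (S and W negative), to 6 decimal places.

1. -63.107083, -146.465750
2. -62.847167, -127.126000
3. -79.382670, 153.855353
4. 41.227222, 153.708444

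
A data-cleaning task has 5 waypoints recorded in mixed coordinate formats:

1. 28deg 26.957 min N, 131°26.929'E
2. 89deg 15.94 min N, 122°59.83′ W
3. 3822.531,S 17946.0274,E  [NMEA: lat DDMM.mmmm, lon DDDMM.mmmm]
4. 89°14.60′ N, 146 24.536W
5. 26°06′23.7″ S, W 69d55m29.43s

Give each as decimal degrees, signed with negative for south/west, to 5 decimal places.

1. 28.44928, 131.44882
2. 89.26567, -122.99717
3. -38.37552, 179.76712
4. 89.24333, -146.40893
5. -26.10658, -69.92484

Point 1:
  φ: 26.957′ = 0.449283°; total 28.449283
  N → positive
  Longitude: 26.929′ = 0.448817°; total 131.448817
  E ⇒ keep positive
Point 2:
  Lat: 15.94′ = 0.265667°; total 89.265667
  N → positive
  Lon: 59.83′ = 0.997167°; total 122.997167
  W ⇒ negate
Point 3:
  Latitude: split at 2 digits → 38° and 22.531′; 38 + 22.531/60 = 38.375517
  S → negative
  Lon: split at 3 digits → 179° and 46.0274′; 179 + 46.0274/60 = 179.767123
  E ⇒ keep positive
Point 4:
  Latitude: 89 + 14.6/60 = 89.243333
  N → positive
  λ: 24.536′ = 0.408933°; total 146.408933
  W → negative
Point 5:
  Latitude: 6′ + 23.7″ = 6.39500′; 26 + 6.39500/60 = 26.106583
  hemisphere S, so the sign is −
  λ: 69° + 55/60 + 29.43/3600 = 69 + 0.916667 + 0.008175 = 69.924842
  hemisphere W, so the sign is −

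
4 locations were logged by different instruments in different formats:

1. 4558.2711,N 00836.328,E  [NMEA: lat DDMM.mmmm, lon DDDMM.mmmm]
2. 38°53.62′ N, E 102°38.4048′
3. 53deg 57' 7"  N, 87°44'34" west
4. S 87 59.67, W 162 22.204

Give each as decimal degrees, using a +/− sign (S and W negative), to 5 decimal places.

Point 1:
  Latitude: degrees = first 2 digits = 45, minutes = 58.2711; 45 + 58.2711/60 = 45.971185
  N ⇒ keep positive
  Lon: degrees = first 3 digits = 8, minutes = 36.328; 8 + 36.328/60 = 8.605467
  E → positive
Point 2:
  Lat: 53.62′ = 0.893667°; total 38.893667
  N → positive
  Lon: 102 + 38.4048/60 = 102.640080
  E ⇒ keep positive
Point 3:
  Lat: 53° + 57/60 + 7/3600 = 53 + 0.950000 + 0.001944 = 53.951944
  N ⇒ keep positive
  Lon: 87 + 44/60 + 34/3600 = 87.742778
  W → negative
Point 4:
  φ: 87 + 59.67/60 = 87.994500
  hemisphere S, so the sign is −
  Lon: 22.204′ = 0.370067°; total 162.370067
  hemisphere W, so the sign is −

1. 45.97119, 8.60547
2. 38.89367, 102.64008
3. 53.95194, -87.74278
4. -87.99450, -162.37007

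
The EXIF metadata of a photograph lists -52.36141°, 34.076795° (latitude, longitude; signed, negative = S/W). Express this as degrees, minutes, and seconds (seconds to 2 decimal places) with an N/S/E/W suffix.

52°21′41.08″ S, 34°04′36.46″ E

Latitude is negative → S; |value| = 52.361410
Lat: whole degrees 52; 21.68460′ → 21′ and 41.0760″
Longitude: 0.076795° → 4.60770′; 0.60770 × 60 = 36.4620″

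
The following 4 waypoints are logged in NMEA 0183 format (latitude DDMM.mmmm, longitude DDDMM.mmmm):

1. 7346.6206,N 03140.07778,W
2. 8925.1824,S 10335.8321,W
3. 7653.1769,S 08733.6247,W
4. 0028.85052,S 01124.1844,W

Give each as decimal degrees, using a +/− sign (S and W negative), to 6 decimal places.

Point 1:
  Lat: split at 2 digits → 73° and 46.6206′; 73 + 46.6206/60 = 73.7770100
  N ⇒ keep positive
  λ: degrees = first 3 digits = 31, minutes = 40.07778; 31 + 40.07778/60 = 31.6679630
  W ⇒ negate
Point 2:
  Latitude: split at 2 digits → 89° and 25.1824′; 89 + 25.1824/60 = 89.4197067
  hemisphere S, so the sign is −
  λ: split at 3 digits → 103° and 35.8321′; 103 + 35.8321/60 = 103.5972017
  hemisphere W, so the sign is −
Point 3:
  Lat: degrees = first 2 digits = 76, minutes = 53.1769; 76 + 53.1769/60 = 76.8862817
  hemisphere S, so the sign is −
  λ: degrees = first 3 digits = 87, minutes = 33.6247; 87 + 33.6247/60 = 87.5604117
  W → negative
Point 4:
  φ: degrees = first 2 digits = 0, minutes = 28.85052; 0 + 28.85052/60 = 0.4808420
  S ⇒ negate
  Lon: split at 3 digits → 011° and 24.1844′; 11 + 24.1844/60 = 11.4030733
  W ⇒ negate

1. 73.777010, -31.667963
2. -89.419707, -103.597202
3. -76.886282, -87.560412
4. -0.480842, -11.403073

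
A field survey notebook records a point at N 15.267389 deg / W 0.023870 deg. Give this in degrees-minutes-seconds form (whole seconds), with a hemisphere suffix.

15°16′3″ N, 0°01′26″ W

φ: 0.267389° → 16.04334′; 0.04334 × 60 = 2.60″
λ: 0.023870° → 1.43220′; 0.43220 × 60 = 25.93″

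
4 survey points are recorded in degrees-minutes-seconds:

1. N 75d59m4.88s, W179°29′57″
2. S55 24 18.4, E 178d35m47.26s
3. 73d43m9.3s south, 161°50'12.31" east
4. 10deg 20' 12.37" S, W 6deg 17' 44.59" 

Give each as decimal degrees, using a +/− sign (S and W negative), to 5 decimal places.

1. 75.98469, -179.49917
2. -55.40511, 178.59646
3. -73.71925, 161.83675
4. -10.33677, -6.29572

Point 1:
  φ: 75 + 59/60 + 4.88/3600 = 75.984689
  N → positive
  Lon: 29′ + 57″ = 29.95000′; 179 + 29.95000/60 = 179.499167
  W → negative
Point 2:
  Latitude: 55 + 24/60 + 18.4/3600 = 55.405111
  S ⇒ negate
  Lon: 178° + 35/60 + 47.26/3600 = 178 + 0.583333 + 0.013128 = 178.596461
  E ⇒ keep positive
Point 3:
  Lat: 43′ + 9.3″ = 43.15500′; 73 + 43.15500/60 = 73.719250
  S ⇒ negate
  Longitude: 161 + 50/60 + 12.31/3600 = 161.836753
  E ⇒ keep positive
Point 4:
  φ: 10° + 20/60 + 12.37/3600 = 10 + 0.333333 + 0.003436 = 10.336769
  S → negative
  λ: 6 + 17/60 + 44.59/3600 = 6.295719
  hemisphere W, so the sign is −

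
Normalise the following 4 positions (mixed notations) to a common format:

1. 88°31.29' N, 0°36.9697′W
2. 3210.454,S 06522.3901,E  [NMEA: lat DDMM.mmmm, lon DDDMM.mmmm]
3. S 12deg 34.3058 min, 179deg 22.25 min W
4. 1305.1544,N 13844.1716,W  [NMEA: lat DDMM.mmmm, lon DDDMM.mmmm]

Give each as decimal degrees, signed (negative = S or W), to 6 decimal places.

Point 1:
  Lat: 31.29′ = 0.521500°; total 88.5215000
  N → positive
  Longitude: 36.9697′ = 0.616162°; total 0.6161617
  hemisphere W, so the sign is −
Point 2:
  Lat: degrees = first 2 digits = 32, minutes = 10.454; 32 + 10.454/60 = 32.1742333
  hemisphere S, so the sign is −
  λ: degrees = first 3 digits = 65, minutes = 22.3901; 65 + 22.3901/60 = 65.3731683
  E ⇒ keep positive
Point 3:
  φ: 34.3058′ = 0.571763°; total 12.5717633
  S → negative
  Longitude: 179 + 22.25/60 = 179.3708333
  hemisphere W, so the sign is −
Point 4:
  φ: degrees = first 2 digits = 13, minutes = 5.1544; 13 + 5.1544/60 = 13.0859067
  N ⇒ keep positive
  Lon: degrees = first 3 digits = 138, minutes = 44.1716; 138 + 44.1716/60 = 138.7361933
  W → negative

1. 88.521500, -0.616162
2. -32.174233, 65.373168
3. -12.571763, -179.370833
4. 13.085907, -138.736193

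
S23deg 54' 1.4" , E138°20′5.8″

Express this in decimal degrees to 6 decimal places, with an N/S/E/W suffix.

23.900389° S, 138.334944° E

φ: 54′ + 1.4″ = 54.02333′; 23 + 54.02333/60 = 23.9003889
Longitude: 138 + 20/60 + 5.8/3600 = 138.3349444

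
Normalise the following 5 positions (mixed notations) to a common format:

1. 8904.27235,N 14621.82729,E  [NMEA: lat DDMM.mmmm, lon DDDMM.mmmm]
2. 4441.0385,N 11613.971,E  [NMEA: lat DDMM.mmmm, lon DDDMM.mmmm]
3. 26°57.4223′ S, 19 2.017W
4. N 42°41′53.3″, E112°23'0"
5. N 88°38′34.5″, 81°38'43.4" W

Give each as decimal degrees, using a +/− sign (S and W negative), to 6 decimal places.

Point 1:
  Lat: degrees = first 2 digits = 89, minutes = 4.27235; 89 + 4.27235/60 = 89.0712058
  N ⇒ keep positive
  λ: degrees = first 3 digits = 146, minutes = 21.82729; 146 + 21.82729/60 = 146.3637882
  E → positive
Point 2:
  Latitude: degrees = first 2 digits = 44, minutes = 41.0385; 44 + 41.0385/60 = 44.6839750
  N ⇒ keep positive
  Lon: degrees = first 3 digits = 116, minutes = 13.971; 116 + 13.971/60 = 116.2328500
  E ⇒ keep positive
Point 3:
  φ: 26 + 57.4223/60 = 26.9570383
  hemisphere S, so the sign is −
  Lon: 2.017′ = 0.033617°; total 19.0336167
  W ⇒ negate
Point 4:
  Lat: 42° + 41/60 + 53.3/3600 = 42 + 0.683333 + 0.014806 = 42.6981389
  N ⇒ keep positive
  λ: 112° + 23/60 + 0/3600 = 112 + 0.383333 + 0.000000 = 112.3833333
  E ⇒ keep positive
Point 5:
  Lat: 88° + 38/60 + 34.5/3600 = 88 + 0.633333 + 0.009583 = 88.6429167
  N ⇒ keep positive
  Lon: 81 + 38/60 + 43.4/3600 = 81.6453889
  W → negative

1. 89.071206, 146.363788
2. 44.683975, 116.232850
3. -26.957038, -19.033617
4. 42.698139, 112.383333
5. 88.642917, -81.645389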